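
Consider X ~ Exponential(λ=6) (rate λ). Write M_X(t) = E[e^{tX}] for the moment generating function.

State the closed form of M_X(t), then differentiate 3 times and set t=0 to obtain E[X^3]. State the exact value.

E[X^3] = M′′′(0) = 1/36

M_X(t) = 6/(6 - t)
M′(t) = 6/(t^2 - 12*t + 36)
M′′(t) = -12/(t^3 - 18*t^2 + 108*t - 216)
M′′′(t) = 36/(t^4 - 24*t^3 + 216*t^2 - 864*t + 1296)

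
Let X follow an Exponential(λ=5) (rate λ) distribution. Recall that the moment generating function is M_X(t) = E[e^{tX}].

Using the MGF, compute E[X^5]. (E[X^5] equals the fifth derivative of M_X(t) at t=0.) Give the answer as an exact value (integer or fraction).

M_X(t) = 5/(5 - t)
M′(t) = 5/(t^2 - 10*t + 25)
M′′(t) = -10/(t^3 - 15*t^2 + 75*t - 125)
M′′′(t) = 30/(t^4 - 20*t^3 + 150*t^2 - 500*t + 625)
M′′′′(t) = -120/(t^5 - 25*t^4 + 250*t^3 - 1250*t^2 + 3125*t - 3125)
M′′′′′(t) = 600/(t^6 - 30*t^5 + 375*t^4 - 2500*t^3 + 9375*t^2 - 18750*t + 15625)

E[X^5] = M′′′′′(0) = 24/625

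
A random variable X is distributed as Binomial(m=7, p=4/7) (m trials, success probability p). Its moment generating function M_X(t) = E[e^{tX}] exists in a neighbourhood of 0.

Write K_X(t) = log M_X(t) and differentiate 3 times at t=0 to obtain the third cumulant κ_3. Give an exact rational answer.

κ_3 = K′′′(0) = -12/49

M_X(t) = (4*e^(t)/7 + 3/7)^7
K_X(t) = log M_X(t) = 7*log(4*e^(t)/7 + 3/7)
K′(t) = 28*e^(t)/(4*e^(t) + 3)
K′′(t) = 84*e^(t)/(16*e^(2*t) + 24*e^(t) + 9)
K′′′(t) = (-336*e^(2*t) + 252*e^(t))/(64*e^(3*t) + 144*e^(2*t) + 108*e^(t) + 27)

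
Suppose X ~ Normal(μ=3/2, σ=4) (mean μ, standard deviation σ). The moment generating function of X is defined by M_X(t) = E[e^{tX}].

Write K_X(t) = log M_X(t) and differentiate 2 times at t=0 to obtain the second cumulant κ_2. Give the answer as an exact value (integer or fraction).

κ_2 = K′′(0) = 16

M_X(t) = e^(8*t^2 + 3*t/2)
K_X(t) = log M_X(t) = 8*t^2 + 3*t/2
K′(t) = 16*t + 3/2
K′′(t) = 16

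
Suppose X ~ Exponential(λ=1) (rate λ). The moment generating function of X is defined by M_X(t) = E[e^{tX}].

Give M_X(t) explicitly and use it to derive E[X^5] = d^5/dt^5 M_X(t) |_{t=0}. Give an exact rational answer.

M_X(t) = 1/(1 - t)
M^(5)(t) = 120/(t^6 - 6*t^5 + 15*t^4 - 20*t^3 + 15*t^2 - 6*t + 1)

E[X^5] = M^(5)(0) = 120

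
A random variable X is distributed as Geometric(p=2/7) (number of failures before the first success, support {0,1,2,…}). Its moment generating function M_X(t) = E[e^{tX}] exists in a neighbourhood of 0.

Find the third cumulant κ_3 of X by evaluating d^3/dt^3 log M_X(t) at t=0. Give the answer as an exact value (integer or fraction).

κ_3 = K′′′(0) = 105/2

M_X(t) = 2/(7*(1 - 5*e^(t)/7))
K_X(t) = log M_X(t) = -log(1 - 5*e^(t)/7) - log(7) + log(2)
K′(t) = -5*e^(t)/(5*e^(t) - 7)
K′′(t) = 35*e^(t)/(25*e^(2*t) - 70*e^(t) + 49)
K′′′(t) = (-175*e^(2*t) - 245*e^(t))/(125*e^(3*t) - 525*e^(2*t) + 735*e^(t) - 343)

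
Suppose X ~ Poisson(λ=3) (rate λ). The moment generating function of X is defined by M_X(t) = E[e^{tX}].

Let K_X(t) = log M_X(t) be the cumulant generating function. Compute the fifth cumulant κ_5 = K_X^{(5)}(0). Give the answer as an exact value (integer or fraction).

κ_5 = d^5K/dt^5 |_{t=0} = 3

M_X(t) = e^(3*e^(t) - 3)
K_X(t) = log M_X(t) = 3*e^(t) - 3
dK/dt = 3*e^(t)
d^2K/dt^2 = 3*e^(t)
d^3K/dt^3 = 3*e^(t)
d^4K/dt^4 = 3*e^(t)
d^5K/dt^5 = 3*e^(t)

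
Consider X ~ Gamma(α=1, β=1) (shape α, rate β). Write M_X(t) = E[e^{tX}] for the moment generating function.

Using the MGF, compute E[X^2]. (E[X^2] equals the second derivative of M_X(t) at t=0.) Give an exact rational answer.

E[X^2] = M^(2)(0) = 2

M_X(t) = 1/(1 - t)
M^(2)(t) = -2/(t^3 - 3*t^2 + 3*t - 1)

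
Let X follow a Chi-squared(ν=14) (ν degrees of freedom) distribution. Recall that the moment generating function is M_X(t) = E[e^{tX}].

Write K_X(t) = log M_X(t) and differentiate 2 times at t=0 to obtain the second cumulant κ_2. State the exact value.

M_X(t) = (1 - 2*t)^(-7)
K_X(t) = log M_X(t) = -7*log(1 - 2*t)
K^(2)(t) = 28/(4*t^2 - 4*t + 1)

κ_2 = K^(2)(0) = 28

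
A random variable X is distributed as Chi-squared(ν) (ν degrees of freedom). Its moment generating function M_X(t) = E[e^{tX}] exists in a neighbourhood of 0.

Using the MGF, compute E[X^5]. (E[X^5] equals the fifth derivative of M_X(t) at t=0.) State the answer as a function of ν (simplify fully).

M_X(t) = (1 - 2*t)^(-ν/2)

E[X^5] = D^5[M](0) = ν*(ν^4 + 20*ν^3 + 140*ν^2 + 400*ν + 384)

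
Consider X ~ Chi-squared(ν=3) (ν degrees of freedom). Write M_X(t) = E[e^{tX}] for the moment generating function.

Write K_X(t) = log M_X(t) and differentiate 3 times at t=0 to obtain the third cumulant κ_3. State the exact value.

M_X(t) = (1 - 2*t)^(-3/2)
K_X(t) = log M_X(t) = -3*log(1 - 2*t)/2
D^3[K](t) = -24/(8*t^3 - 12*t^2 + 6*t - 1)

κ_3 = D^3[K](0) = 24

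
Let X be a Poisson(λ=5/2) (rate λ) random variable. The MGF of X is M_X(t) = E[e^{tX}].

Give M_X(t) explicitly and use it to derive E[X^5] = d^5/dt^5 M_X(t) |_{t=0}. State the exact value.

E[X^5] = M^(5)(0) = 31205/32

M_X(t) = e^(5*e^(t)/2 - 5/2)
M^(5)(t) = (3125*e^(5*t)*e^(5*e^(t)/2) + 12500*e^(4*t)*e^(5*e^(t)/2) + 12500*e^(3*t)*e^(5*e^(t)/2) + 3000*e^(2*t)*e^(5*e^(t)/2) + 80*e^(t)*e^(5*e^(t)/2))*e^(-5/2)/32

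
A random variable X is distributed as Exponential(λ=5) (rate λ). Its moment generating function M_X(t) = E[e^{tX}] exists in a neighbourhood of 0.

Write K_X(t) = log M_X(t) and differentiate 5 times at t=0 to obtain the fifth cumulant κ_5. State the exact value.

κ_5 = d^5K/dt^5 |_{t=0} = 24/3125

M_X(t) = 5/(5 - t)
K_X(t) = log M_X(t) = -log(5 - t) + log(5)
dK/dt = -1/(t - 5)
d^2K/dt^2 = 1/(t^2 - 10*t + 25)
d^3K/dt^3 = -2/(t^3 - 15*t^2 + 75*t - 125)
d^4K/dt^4 = 6/(t^4 - 20*t^3 + 150*t^2 - 500*t + 625)
d^5K/dt^5 = -24/(t^5 - 25*t^4 + 250*t^3 - 1250*t^2 + 3125*t - 3125)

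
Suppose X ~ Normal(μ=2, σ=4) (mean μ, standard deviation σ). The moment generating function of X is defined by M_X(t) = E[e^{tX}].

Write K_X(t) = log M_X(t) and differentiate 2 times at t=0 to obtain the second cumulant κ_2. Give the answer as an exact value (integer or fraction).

κ_2 = d^2K/dt^2 |_{t=0} = 16

M_X(t) = e^(8*t^2 + 2*t)
K_X(t) = log M_X(t) = 8*t^2 + 2*t
dK/dt = 16*t + 2
d^2K/dt^2 = 16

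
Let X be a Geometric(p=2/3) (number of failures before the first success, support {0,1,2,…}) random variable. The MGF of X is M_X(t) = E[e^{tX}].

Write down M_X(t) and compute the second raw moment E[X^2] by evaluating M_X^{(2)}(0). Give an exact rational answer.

M_X(t) = 2/(3*(1 - e^(t)/3))
dM/dt = 2*e^(t)/(e^(2*t) - 6*e^(t) + 9)
d^2M/dt^2 = (-2*e^(2*t) - 6*e^(t))/(e^(3*t) - 9*e^(2*t) + 27*e^(t) - 27)

E[X^2] = d^2M/dt^2 |_{t=0} = 1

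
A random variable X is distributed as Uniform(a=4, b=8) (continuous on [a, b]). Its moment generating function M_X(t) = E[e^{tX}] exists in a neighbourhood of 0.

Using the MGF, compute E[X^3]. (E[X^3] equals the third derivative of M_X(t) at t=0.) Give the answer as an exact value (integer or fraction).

E[X^3] = M′′′(0) = 240

M_X(t) = (e^(8*t) - e^(4*t))/(4*t)
M′(t) = (8*t*e^(8*t) - 4*t*e^(4*t) - e^(8*t) + e^(4*t))/(4*t^2)
M′′(t) = (32*t^2*e^(8*t) - 8*t^2*e^(4*t) - 8*t*e^(8*t) + 4*t*e^(4*t) + e^(8*t) - e^(4*t))/(2*t^3)
M′′′(t) = (256*t^3*e^(8*t) - 32*t^3*e^(4*t) - 96*t^2*e^(8*t) + 24*t^2*e^(4*t) + 24*t*e^(8*t) - 12*t*e^(4*t) - 3*e^(8*t) + 3*e^(4*t))/(2*t^4)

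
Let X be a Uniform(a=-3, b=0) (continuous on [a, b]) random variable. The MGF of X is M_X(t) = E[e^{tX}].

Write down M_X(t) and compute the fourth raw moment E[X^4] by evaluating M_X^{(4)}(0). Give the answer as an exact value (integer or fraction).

M_X(t) = (1 - e^(-3*t))/(3*t)
M′(t) = (3*t - e^(3*t) + 1)*e^(-3*t)/(3*t^2)
M′′(t) = (-9*t^2 - 6*t + 2*e^(3*t) - 2)*e^(-3*t)/(3*t^3)
M′′′(t) = (9*t^3 + 9*t^2 + 6*t - 2*e^(3*t) + 2)*e^(-3*t)/t^4
M′′′′(t) = (-27*t^4 - 36*t^3 - 36*t^2 - 24*t + 8*e^(3*t) - 8)*e^(-3*t)/t^5

E[X^4] = M′′′′(0) = 81/5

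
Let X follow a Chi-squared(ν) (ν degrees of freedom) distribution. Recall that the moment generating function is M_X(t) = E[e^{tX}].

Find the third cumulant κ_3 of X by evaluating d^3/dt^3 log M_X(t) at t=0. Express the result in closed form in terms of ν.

κ_3 = K^(3)(0) = 8*ν

M_X(t) = (1 - 2*t)^(-ν/2)
K_X(t) = log M_X(t) = -ν*log(1 - 2*t)/2
K^(3)(t) = -8*ν/(8*t^3 - 12*t^2 + 6*t - 1)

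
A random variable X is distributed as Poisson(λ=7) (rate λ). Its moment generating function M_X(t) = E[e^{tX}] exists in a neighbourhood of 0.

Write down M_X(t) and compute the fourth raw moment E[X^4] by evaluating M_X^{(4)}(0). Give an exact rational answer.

M_X(t) = e^(7*e^(t) - 7)
D^4[M](t) = (2401*e^(4*t)*e^(7*e^(t)) + 2058*e^(3*t)*e^(7*e^(t)) + 343*e^(2*t)*e^(7*e^(t)) + 7*e^(t)*e^(7*e^(t)))*e^(-7)

E[X^4] = D^4[M](0) = 4809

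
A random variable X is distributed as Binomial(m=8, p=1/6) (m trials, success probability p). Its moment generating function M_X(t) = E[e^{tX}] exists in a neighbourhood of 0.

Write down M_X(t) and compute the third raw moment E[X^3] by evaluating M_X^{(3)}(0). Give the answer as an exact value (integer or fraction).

M_X(t) = (e^(t)/6 + 5/6)^8

E[X^3] = d^3M/dt^3 |_{t=0} = 68/9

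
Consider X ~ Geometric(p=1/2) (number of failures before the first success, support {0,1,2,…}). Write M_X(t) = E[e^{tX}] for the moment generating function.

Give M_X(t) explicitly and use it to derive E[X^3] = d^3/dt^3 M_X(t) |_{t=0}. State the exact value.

E[X^3] = D^3[M](0) = 13

M_X(t) = 1/(2*(1 - e^(t)/2))
D^3[M](t) = (e^(3*t) + 8*e^(2*t) + 4*e^(t))/(e^(4*t) - 8*e^(3*t) + 24*e^(2*t) - 32*e^(t) + 16)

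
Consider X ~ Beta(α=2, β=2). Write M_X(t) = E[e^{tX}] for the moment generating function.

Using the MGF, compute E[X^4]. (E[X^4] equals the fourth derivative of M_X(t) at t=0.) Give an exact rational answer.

M_X(t) = ₁F₁(2; 4; t)
M^(4)(t) = ₁F₁(6; 8; t)/7

E[X^4] = M^(4)(0) = 1/7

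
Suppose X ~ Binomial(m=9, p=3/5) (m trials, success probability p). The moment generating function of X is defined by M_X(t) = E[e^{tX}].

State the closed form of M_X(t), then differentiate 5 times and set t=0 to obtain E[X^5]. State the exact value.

E[X^5] = d^5M/dt^5 |_{t=0} = 5131647/625

M_X(t) = (3*e^(t)/5 + 2/5)^9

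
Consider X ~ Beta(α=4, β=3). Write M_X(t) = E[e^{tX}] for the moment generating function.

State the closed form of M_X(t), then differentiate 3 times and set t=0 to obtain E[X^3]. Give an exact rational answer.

E[X^3] = D^3[M](0) = 5/21

M_X(t) = ₁F₁(4; 7; t)
D^3[M](t) = 5*₁F₁(7; 10; t)/21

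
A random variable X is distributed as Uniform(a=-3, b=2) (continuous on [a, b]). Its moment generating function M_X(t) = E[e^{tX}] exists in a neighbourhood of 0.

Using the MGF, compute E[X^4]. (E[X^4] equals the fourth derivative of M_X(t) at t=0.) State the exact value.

E[X^4] = M′′′′(0) = 11

M_X(t) = (e^(2*t) - e^(-3*t))/(5*t)
M′(t) = (2*t*e^(5*t) + 3*t - e^(5*t) + 1)*e^(-3*t)/(5*t^2)
M′′(t) = (4*t^2*e^(5*t) - 9*t^2 - 4*t*e^(5*t) - 6*t + 2*e^(5*t) - 2)*e^(-3*t)/(5*t^3)
M′′′(t) = (8*t^3*e^(5*t) + 27*t^3 - 12*t^2*e^(5*t) + 27*t^2 + 12*t*e^(5*t) + 18*t - 6*e^(5*t) + 6)*e^(-3*t)/(5*t^4)
M′′′′(t) = (16*t^4*e^(5*t) - 81*t^4 - 32*t^3*e^(5*t) - 108*t^3 + 48*t^2*e^(5*t) - 108*t^2 - 48*t*e^(5*t) - 72*t + 24*e^(5*t) - 24)*e^(-3*t)/(5*t^5)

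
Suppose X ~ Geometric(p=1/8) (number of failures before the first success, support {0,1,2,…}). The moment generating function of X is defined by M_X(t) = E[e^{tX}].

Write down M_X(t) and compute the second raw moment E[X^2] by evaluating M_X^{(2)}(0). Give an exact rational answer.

M_X(t) = 1/(8*(1 - 7*e^(t)/8))
M′(t) = 7*e^(t)/(49*e^(2*t) - 112*e^(t) + 64)
M′′(t) = (-49*e^(2*t) - 56*e^(t))/(343*e^(3*t) - 1176*e^(2*t) + 1344*e^(t) - 512)

E[X^2] = M′′(0) = 105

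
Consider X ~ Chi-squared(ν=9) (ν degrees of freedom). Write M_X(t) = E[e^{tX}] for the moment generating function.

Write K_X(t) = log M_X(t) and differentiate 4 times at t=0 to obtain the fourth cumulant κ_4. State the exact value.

M_X(t) = (1 - 2*t)^(-9/2)
K_X(t) = log M_X(t) = -9*log(1 - 2*t)/2
K′(t) = -9/(2*t - 1)
K′′(t) = 18/(4*t^2 - 4*t + 1)
K′′′(t) = -72/(8*t^3 - 12*t^2 + 6*t - 1)
K′′′′(t) = 432/(16*t^4 - 32*t^3 + 24*t^2 - 8*t + 1)

κ_4 = K′′′′(0) = 432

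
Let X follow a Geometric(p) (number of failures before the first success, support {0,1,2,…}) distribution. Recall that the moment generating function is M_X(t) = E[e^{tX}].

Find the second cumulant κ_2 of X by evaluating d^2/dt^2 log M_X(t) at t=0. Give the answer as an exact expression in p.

κ_2 = K^(2)(0) = (1 - p)/p^2

M_X(t) = p/(-(1 - p)*e^(t) + 1)
K_X(t) = log M_X(t) = log(p) - log(-(1 - p)*e^(t) + 1)
K^(2)(t) = (-p*e^(t) + e^(t))/(p^2*e^(2*t) - 2*p*e^(2*t) + 2*p*e^(t) + e^(2*t) - 2*e^(t) + 1)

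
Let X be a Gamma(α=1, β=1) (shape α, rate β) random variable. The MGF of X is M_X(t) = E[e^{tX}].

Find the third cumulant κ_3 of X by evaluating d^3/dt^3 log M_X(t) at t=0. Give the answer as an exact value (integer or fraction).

κ_3 = D^3[K](0) = 2

M_X(t) = 1/(1 - t)
K_X(t) = log M_X(t) = -log(1 - t)
D^3[K](t) = -2/(t^3 - 3*t^2 + 3*t - 1)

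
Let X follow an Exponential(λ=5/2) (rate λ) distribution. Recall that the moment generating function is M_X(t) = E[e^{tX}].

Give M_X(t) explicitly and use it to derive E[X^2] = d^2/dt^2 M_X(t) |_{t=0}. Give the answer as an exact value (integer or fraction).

M_X(t) = 5/(2*(5/2 - t))
M^(2)(t) = -40/(8*t^3 - 60*t^2 + 150*t - 125)

E[X^2] = M^(2)(0) = 8/25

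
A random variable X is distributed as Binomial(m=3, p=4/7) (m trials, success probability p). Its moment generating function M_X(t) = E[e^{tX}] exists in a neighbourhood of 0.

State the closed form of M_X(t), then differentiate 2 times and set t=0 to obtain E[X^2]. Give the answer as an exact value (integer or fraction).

E[X^2] = d^2M/dt^2 |_{t=0} = 180/49

M_X(t) = (4*e^(t)/7 + 3/7)^3
dM/dt = 192*e^(3*t)/343 + 288*e^(2*t)/343 + 108*e^(t)/343
d^2M/dt^2 = 576*e^(3*t)/343 + 576*e^(2*t)/343 + 108*e^(t)/343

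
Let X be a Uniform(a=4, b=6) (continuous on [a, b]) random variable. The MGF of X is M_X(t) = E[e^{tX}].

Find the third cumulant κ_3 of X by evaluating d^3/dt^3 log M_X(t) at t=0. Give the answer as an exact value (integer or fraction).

M_X(t) = (e^(6*t) - e^(4*t))/(2*t)
K_X(t) = log M_X(t) = -log(t) + log(e^(6*t) - e^(4*t)) - log(2)
K′(t) = (6*t*e^(2*t) - 4*t - e^(2*t) + 1)/(t*e^(2*t) - t)
K′′(t) = (-4*t^2*e^(2*t) + e^(4*t) - 2*e^(2*t) + 1)/(t^2*e^(4*t) - 2*t^2*e^(2*t) + t^2)
K′′′(t) = (8*t^3*e^(4*t) + 8*t^3*e^(2*t) - 2*e^(6*t) + 6*e^(4*t) - 6*e^(2*t) + 2)/(t^3*e^(6*t) - 3*t^3*e^(4*t) + 3*t^3*e^(2*t) - t^3)

κ_3 = K′′′(0) = 0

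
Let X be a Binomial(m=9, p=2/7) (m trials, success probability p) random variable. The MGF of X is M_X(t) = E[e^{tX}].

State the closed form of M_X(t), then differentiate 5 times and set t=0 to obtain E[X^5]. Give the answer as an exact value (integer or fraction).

M_X(t) = (2*e^(t)/7 + 5/7)^9

E[X^5] = M′′′′′(0) = 1476414/2401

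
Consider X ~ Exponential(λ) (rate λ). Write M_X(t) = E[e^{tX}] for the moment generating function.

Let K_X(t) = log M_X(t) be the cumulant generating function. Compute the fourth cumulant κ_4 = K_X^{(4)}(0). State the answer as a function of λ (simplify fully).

κ_4 = d^4K/dt^4 |_{t=0} = 6/λ^4

M_X(t) = λ/(λ - t)
K_X(t) = log M_X(t) = log(λ) - log(λ - t)
dK/dt = -1/(-λ + t)
d^2K/dt^2 = 1/(λ^2 - 2*λ*t + t^2)
d^3K/dt^3 = -2/(-λ^3 + 3*λ^2*t - 3*λ*t^2 + t^3)
d^4K/dt^4 = 6/(λ^4 - 4*λ^3*t + 6*λ^2*t^2 - 4*λ*t^3 + t^4)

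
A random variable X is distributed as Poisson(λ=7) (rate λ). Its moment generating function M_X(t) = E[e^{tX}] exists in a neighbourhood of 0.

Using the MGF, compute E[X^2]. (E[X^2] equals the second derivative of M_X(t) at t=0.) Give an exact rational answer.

E[X^2] = M′′(0) = 56

M_X(t) = e^(7*e^(t) - 7)
M′(t) = 7*e^(-7)*e^(t)*e^(7*e^(t))
M′′(t) = (49*e^(2*t)*e^(7*e^(t)) + 7*e^(t)*e^(7*e^(t)))*e^(-7)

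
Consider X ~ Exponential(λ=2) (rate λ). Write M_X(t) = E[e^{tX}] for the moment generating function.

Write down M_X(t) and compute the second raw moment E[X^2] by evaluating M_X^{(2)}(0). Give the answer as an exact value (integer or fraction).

E[X^2] = D^2[M](0) = 1/2

M_X(t) = 2/(2 - t)
D^2[M](t) = -4/(t^3 - 6*t^2 + 12*t - 8)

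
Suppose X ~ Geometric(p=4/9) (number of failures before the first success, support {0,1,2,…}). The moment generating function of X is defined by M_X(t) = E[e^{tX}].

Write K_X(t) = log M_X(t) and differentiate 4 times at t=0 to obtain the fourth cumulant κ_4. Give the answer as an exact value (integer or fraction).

κ_4 = K′′′′(0) = 6435/128

M_X(t) = 4/(9*(1 - 5*e^(t)/9))
K_X(t) = log M_X(t) = -log(1 - 5*e^(t)/9) - 2*log(3) + 2*log(2)
K′(t) = -5*e^(t)/(5*e^(t) - 9)
K′′(t) = 45*e^(t)/(25*e^(2*t) - 90*e^(t) + 81)
K′′′(t) = (-225*e^(2*t) - 405*e^(t))/(125*e^(3*t) - 675*e^(2*t) + 1215*e^(t) - 729)
K′′′′(t) = (1125*e^(3*t) + 8100*e^(2*t) + 3645*e^(t))/(625*e^(4*t) - 4500*e^(3*t) + 12150*e^(2*t) - 14580*e^(t) + 6561)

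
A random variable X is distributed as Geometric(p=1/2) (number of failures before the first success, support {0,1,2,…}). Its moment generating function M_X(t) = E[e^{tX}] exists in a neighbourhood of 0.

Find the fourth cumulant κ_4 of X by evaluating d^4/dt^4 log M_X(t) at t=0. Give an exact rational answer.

M_X(t) = 1/(2*(1 - e^(t)/2))
K_X(t) = log M_X(t) = -log(1 - e^(t)/2) - log(2)
K′(t) = -e^(t)/(e^(t) - 2)
K′′(t) = 2*e^(t)/(e^(2*t) - 4*e^(t) + 4)
K′′′(t) = (-2*e^(2*t) - 4*e^(t))/(e^(3*t) - 6*e^(2*t) + 12*e^(t) - 8)
K′′′′(t) = (2*e^(3*t) + 16*e^(2*t) + 8*e^(t))/(e^(4*t) - 8*e^(3*t) + 24*e^(2*t) - 32*e^(t) + 16)

κ_4 = K′′′′(0) = 26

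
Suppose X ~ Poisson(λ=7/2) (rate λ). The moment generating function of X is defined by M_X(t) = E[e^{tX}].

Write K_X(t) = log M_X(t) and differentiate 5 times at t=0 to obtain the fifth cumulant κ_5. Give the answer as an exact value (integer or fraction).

κ_5 = K^(5)(0) = 7/2

M_X(t) = e^(7*e^(t)/2 - 7/2)
K_X(t) = log M_X(t) = 7*e^(t)/2 - 7/2
K^(5)(t) = 7*e^(t)/2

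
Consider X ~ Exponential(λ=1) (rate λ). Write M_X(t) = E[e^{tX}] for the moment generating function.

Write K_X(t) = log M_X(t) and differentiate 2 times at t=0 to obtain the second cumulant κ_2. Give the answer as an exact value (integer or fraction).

M_X(t) = 1/(1 - t)
K_X(t) = log M_X(t) = -log(1 - t)
K^(2)(t) = 1/(t^2 - 2*t + 1)

κ_2 = K^(2)(0) = 1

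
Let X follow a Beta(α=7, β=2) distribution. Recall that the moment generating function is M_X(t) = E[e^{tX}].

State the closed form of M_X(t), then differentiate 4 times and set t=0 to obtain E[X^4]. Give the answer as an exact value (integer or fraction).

M_X(t) = ₁F₁(7; 9; t)
M^(4)(t) = 14*₁F₁(11; 13; t)/33

E[X^4] = M^(4)(0) = 14/33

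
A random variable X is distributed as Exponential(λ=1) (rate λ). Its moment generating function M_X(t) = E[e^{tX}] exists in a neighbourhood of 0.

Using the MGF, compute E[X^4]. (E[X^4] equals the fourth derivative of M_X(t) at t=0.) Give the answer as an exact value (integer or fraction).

M_X(t) = 1/(1 - t)
M′(t) = 1/(t^2 - 2*t + 1)
M′′(t) = -2/(t^3 - 3*t^2 + 3*t - 1)
M′′′(t) = 6/(t^4 - 4*t^3 + 6*t^2 - 4*t + 1)
M′′′′(t) = -24/(t^5 - 5*t^4 + 10*t^3 - 10*t^2 + 5*t - 1)

E[X^4] = M′′′′(0) = 24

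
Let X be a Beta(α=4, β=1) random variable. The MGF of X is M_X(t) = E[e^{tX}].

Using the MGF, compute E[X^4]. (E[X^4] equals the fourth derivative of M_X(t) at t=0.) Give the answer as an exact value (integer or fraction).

M_X(t) = ₁F₁(4; 5; t)
M′(t) = 4*₁F₁(5; 6; t)/5
M′′(t) = 2*₁F₁(6; 7; t)/3
M′′′(t) = 4*₁F₁(7; 8; t)/7
M′′′′(t) = ₁F₁(8; 9; t)/2

E[X^4] = M′′′′(0) = 1/2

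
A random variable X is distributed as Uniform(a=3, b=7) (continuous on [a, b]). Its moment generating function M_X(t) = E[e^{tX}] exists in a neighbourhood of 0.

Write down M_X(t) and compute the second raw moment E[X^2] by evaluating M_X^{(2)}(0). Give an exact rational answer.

M_X(t) = (e^(7*t) - e^(3*t))/(4*t)
M′(t) = (7*t*e^(7*t) - 3*t*e^(3*t) - e^(7*t) + e^(3*t))/(4*t^2)
M′′(t) = (49*t^2*e^(7*t) - 9*t^2*e^(3*t) - 14*t*e^(7*t) + 6*t*e^(3*t) + 2*e^(7*t) - 2*e^(3*t))/(4*t^3)

E[X^2] = M′′(0) = 79/3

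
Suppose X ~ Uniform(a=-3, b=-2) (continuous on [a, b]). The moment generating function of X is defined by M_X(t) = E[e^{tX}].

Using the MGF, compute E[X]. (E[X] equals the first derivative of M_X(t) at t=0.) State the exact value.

M_X(t) = (e^(-2*t) - e^(-3*t))/t
D[M](t) = (-2*t*e^(t) + 3*t - e^(t) + 1)*e^(-3*t)/t^2

E[X] = D[M](0) = -5/2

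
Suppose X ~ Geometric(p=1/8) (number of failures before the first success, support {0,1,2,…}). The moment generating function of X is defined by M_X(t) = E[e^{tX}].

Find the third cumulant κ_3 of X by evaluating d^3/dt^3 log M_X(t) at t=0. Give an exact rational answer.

M_X(t) = 1/(8*(1 - 7*e^(t)/8))
K_X(t) = log M_X(t) = -log(1 - 7*e^(t)/8) - 3*log(2)
K′(t) = -7*e^(t)/(7*e^(t) - 8)
K′′(t) = 56*e^(t)/(49*e^(2*t) - 112*e^(t) + 64)
K′′′(t) = (-392*e^(2*t) - 448*e^(t))/(343*e^(3*t) - 1176*e^(2*t) + 1344*e^(t) - 512)

κ_3 = K′′′(0) = 840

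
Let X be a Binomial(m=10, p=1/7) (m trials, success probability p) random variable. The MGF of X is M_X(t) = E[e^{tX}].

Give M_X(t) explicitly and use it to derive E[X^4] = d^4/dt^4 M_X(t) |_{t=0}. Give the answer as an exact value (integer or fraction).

M_X(t) = (e^(t)/7 + 6/7)^10

E[X^4] = M^(4)(0) = 1420/49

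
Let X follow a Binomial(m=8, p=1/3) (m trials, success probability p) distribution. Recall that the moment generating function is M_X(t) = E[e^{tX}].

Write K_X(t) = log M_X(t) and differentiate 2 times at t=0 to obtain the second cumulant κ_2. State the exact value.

M_X(t) = (e^(t)/3 + 2/3)^8
K_X(t) = log M_X(t) = 8*log(e^(t)/3 + 2/3)
D^2[K](t) = 16*e^(t)/(e^(2*t) + 4*e^(t) + 4)

κ_2 = D^2[K](0) = 16/9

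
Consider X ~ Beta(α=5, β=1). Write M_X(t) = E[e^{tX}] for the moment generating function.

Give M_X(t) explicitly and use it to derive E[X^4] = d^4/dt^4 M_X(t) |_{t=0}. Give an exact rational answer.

M_X(t) = ₁F₁(5; 6; t)
M^(4)(t) = 5*₁F₁(9; 10; t)/9

E[X^4] = M^(4)(0) = 5/9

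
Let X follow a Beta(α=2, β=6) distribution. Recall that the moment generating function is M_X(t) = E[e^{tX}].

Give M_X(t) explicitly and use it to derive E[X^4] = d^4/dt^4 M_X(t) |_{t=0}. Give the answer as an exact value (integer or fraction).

M_X(t) = ₁F₁(2; 8; t)
dM/dt = ₁F₁(3; 9; t)/4
d^2M/dt^2 = ₁F₁(4; 10; t)/12
d^3M/dt^3 = ₁F₁(5; 11; t)/30
d^4M/dt^4 = ₁F₁(6; 12; t)/66

E[X^4] = d^4M/dt^4 |_{t=0} = 1/66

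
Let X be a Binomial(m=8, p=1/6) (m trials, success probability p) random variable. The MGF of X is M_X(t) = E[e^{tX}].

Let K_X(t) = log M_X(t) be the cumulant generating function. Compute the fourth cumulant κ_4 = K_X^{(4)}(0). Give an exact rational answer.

M_X(t) = (e^(t)/6 + 5/6)^8
K_X(t) = log M_X(t) = 8*log(e^(t)/6 + 5/6)
K′(t) = 8*e^(t)/(e^(t) + 5)
K′′(t) = 40*e^(t)/(e^(2*t) + 10*e^(t) + 25)
K′′′(t) = (-40*e^(2*t) + 200*e^(t))/(e^(3*t) + 15*e^(2*t) + 75*e^(t) + 125)
K′′′′(t) = (40*e^(3*t) - 800*e^(2*t) + 1000*e^(t))/(e^(4*t) + 20*e^(3*t) + 150*e^(2*t) + 500*e^(t) + 625)

κ_4 = K′′′′(0) = 5/27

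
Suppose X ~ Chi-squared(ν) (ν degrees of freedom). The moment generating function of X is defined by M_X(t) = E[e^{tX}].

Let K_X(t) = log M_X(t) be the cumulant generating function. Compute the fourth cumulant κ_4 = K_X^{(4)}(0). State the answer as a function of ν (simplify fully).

κ_4 = D^4[K](0) = 48*ν

M_X(t) = (1 - 2*t)^(-ν/2)
K_X(t) = log M_X(t) = -ν*log(1 - 2*t)/2
D^4[K](t) = 48*ν/(16*t^4 - 32*t^3 + 24*t^2 - 8*t + 1)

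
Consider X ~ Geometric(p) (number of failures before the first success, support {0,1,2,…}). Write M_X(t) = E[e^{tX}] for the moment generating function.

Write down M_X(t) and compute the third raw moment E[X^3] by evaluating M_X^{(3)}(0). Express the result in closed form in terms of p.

M_X(t) = p/(-(1 - p)*e^(t) + 1)

E[X^3] = M^(3)(0) = -1 + 7/p - 12/p^2 + 6/p^3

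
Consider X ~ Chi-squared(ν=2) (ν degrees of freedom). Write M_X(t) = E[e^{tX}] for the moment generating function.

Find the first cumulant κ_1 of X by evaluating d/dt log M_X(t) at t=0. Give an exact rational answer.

κ_1 = K^(1)(0) = 2

M_X(t) = 1/(1 - 2*t)
K_X(t) = log M_X(t) = -log(1 - 2*t)
K^(1)(t) = -2/(2*t - 1)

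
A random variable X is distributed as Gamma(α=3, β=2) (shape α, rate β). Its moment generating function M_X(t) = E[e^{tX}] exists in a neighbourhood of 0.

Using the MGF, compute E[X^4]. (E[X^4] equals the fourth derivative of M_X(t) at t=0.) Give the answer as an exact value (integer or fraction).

M_X(t) = 8/(2 - t)^3
D^4[M](t) = -2880/(t^7 - 14*t^6 + 84*t^5 - 280*t^4 + 560*t^3 - 672*t^2 + 448*t - 128)

E[X^4] = D^4[M](0) = 45/2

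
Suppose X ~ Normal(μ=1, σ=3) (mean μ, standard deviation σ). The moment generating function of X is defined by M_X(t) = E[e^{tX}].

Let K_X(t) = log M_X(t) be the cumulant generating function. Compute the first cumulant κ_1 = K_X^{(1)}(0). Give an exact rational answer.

κ_1 = dK/dt |_{t=0} = 1

M_X(t) = e^(9*t^2/2 + t)
K_X(t) = log M_X(t) = 9*t^2/2 + t
dK/dt = 9*t + 1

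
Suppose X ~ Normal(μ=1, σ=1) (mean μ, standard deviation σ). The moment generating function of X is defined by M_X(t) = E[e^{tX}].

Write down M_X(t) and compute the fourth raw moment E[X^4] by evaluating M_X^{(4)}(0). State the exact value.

M_X(t) = e^(t^2/2 + t)
D^4[M](t) = t^4*e^(t)*e^(t^2/2) + 4*t^3*e^(t)*e^(t^2/2) + 12*t^2*e^(t)*e^(t^2/2) + 16*t*e^(t)*e^(t^2/2) + 10*e^(t)*e^(t^2/2)

E[X^4] = D^4[M](0) = 10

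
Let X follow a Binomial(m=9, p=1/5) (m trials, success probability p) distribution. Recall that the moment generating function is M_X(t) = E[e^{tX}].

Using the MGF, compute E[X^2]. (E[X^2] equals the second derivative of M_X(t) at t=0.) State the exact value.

E[X^2] = d^2M/dt^2 |_{t=0} = 117/25

M_X(t) = (e^(t)/5 + 4/5)^9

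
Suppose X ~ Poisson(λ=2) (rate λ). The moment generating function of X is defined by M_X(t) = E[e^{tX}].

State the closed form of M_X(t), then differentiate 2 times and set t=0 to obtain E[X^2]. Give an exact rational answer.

M_X(t) = e^(2*e^(t) - 2)
D^2[M](t) = (4*e^(2*t)*e^(2*e^(t)) + 2*e^(t)*e^(2*e^(t)))*e^(-2)

E[X^2] = D^2[M](0) = 6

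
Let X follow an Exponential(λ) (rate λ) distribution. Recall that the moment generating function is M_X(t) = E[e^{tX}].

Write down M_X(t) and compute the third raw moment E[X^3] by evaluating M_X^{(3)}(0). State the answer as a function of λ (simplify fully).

M_X(t) = λ/(λ - t)
D^3[M](t) = 6*λ/(λ^4 - 4*λ^3*t + 6*λ^2*t^2 - 4*λ*t^3 + t^4)

E[X^3] = D^3[M](0) = 6/λ^3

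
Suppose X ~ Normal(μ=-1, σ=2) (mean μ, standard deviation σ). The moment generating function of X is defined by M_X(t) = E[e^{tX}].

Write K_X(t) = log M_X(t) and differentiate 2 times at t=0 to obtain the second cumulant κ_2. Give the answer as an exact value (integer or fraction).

M_X(t) = e^(2*t^2 - t)
K_X(t) = log M_X(t) = 2*t^2 - t
K′(t) = 4*t - 1
K′′(t) = 4

κ_2 = K′′(0) = 4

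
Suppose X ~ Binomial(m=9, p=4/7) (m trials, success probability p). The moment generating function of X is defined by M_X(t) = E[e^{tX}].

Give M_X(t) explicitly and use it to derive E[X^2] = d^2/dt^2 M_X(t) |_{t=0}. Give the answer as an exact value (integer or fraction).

M_X(t) = (4*e^(t)/7 + 3/7)^9

E[X^2] = D^2[M](0) = 1404/49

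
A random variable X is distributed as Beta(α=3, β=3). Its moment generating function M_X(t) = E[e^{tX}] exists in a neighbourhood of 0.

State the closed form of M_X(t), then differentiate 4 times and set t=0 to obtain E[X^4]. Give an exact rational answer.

M_X(t) = ₁F₁(3; 6; t)
M^(4)(t) = 5*₁F₁(7; 10; t)/42

E[X^4] = M^(4)(0) = 5/42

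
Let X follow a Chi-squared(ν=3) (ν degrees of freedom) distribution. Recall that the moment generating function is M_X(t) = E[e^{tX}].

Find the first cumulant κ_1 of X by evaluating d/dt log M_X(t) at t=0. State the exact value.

M_X(t) = (1 - 2*t)^(-3/2)
K_X(t) = log M_X(t) = -3*log(1 - 2*t)/2
K′(t) = -3/(2*t - 1)

κ_1 = K′(0) = 3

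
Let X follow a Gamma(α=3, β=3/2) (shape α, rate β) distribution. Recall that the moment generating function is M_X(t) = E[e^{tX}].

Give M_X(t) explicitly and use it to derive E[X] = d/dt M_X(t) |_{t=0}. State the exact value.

M_X(t) = 27/(8*(3/2 - t)^3)
M′(t) = 162/(16*t^4 - 96*t^3 + 216*t^2 - 216*t + 81)

E[X] = M′(0) = 2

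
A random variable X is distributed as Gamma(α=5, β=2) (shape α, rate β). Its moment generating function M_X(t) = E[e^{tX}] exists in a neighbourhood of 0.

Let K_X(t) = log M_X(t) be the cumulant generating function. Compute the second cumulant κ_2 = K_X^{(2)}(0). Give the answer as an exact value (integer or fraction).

M_X(t) = 32/(2 - t)^5
K_X(t) = log M_X(t) = -5*log(2 - t) + 5*log(2)
K^(2)(t) = 5/(t^2 - 4*t + 4)

κ_2 = K^(2)(0) = 5/4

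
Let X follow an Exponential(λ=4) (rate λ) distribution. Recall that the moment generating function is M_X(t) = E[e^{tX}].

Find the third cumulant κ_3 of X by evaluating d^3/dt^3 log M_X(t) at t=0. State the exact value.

M_X(t) = 4/(4 - t)
K_X(t) = log M_X(t) = -log(4 - t) + 2*log(2)
K′(t) = -1/(t - 4)
K′′(t) = 1/(t^2 - 8*t + 16)
K′′′(t) = -2/(t^3 - 12*t^2 + 48*t - 64)

κ_3 = K′′′(0) = 1/32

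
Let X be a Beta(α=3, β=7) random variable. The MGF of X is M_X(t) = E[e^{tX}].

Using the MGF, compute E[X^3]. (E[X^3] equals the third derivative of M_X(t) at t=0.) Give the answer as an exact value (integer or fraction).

E[X^3] = M′′′(0) = 1/22

M_X(t) = ₁F₁(3; 10; t)
M′(t) = 3*₁F₁(4; 11; t)/10
M′′(t) = 6*₁F₁(5; 12; t)/55
M′′′(t) = ₁F₁(6; 13; t)/22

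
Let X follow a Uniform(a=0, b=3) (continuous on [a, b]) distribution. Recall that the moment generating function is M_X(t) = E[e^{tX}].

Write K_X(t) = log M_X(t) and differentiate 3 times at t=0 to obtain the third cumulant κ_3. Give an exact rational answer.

M_X(t) = (e^(3*t) - 1)/(3*t)
K_X(t) = log M_X(t) = -log(t) + log(e^(3*t) - 1) - log(3)
D^3[K](t) = (27*t^3*e^(6*t) + 27*t^3*e^(3*t) - 2*e^(9*t) + 6*e^(6*t) - 6*e^(3*t) + 2)/(t^3*e^(9*t) - 3*t^3*e^(6*t) + 3*t^3*e^(3*t) - t^3)

κ_3 = D^3[K](0) = 0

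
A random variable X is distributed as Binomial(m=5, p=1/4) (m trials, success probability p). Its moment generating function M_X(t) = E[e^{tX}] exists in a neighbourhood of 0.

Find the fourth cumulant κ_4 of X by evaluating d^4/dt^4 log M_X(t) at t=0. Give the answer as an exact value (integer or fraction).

M_X(t) = (e^(t)/4 + 3/4)^5
K_X(t) = log M_X(t) = 5*log(e^(t)/4 + 3/4)
K^(4)(t) = (15*e^(3*t) - 180*e^(2*t) + 135*e^(t))/(e^(4*t) + 12*e^(3*t) + 54*e^(2*t) + 108*e^(t) + 81)

κ_4 = K^(4)(0) = -15/128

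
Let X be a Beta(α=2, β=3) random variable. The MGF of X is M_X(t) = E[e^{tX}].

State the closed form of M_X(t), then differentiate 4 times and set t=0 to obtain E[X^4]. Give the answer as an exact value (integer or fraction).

M_X(t) = ₁F₁(2; 5; t)
D^4[M](t) = ₁F₁(6; 9; t)/14

E[X^4] = D^4[M](0) = 1/14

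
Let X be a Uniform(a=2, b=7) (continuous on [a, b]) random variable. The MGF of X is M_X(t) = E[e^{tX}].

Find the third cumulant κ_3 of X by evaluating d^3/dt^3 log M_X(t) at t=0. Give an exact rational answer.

κ_3 = K′′′(0) = 0

M_X(t) = (e^(7*t) - e^(2*t))/(5*t)
K_X(t) = log M_X(t) = -log(t) + log(e^(7*t) - e^(2*t)) - log(5)
K′(t) = (7*t*e^(5*t) - 2*t - e^(5*t) + 1)/(t*e^(5*t) - t)
K′′(t) = (-25*t^2*e^(5*t) + e^(10*t) - 2*e^(5*t) + 1)/(t^2*e^(10*t) - 2*t^2*e^(5*t) + t^2)
K′′′(t) = (125*t^3*e^(10*t) + 125*t^3*e^(5*t) - 2*e^(15*t) + 6*e^(10*t) - 6*e^(5*t) + 2)/(t^3*e^(15*t) - 3*t^3*e^(10*t) + 3*t^3*e^(5*t) - t^3)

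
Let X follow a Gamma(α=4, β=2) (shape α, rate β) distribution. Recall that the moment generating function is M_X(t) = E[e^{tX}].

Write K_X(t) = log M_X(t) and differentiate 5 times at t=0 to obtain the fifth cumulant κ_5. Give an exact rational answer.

M_X(t) = 16/(2 - t)^4
K_X(t) = log M_X(t) = -4*log(2 - t) + 4*log(2)
K^(5)(t) = -96/(t^5 - 10*t^4 + 40*t^3 - 80*t^2 + 80*t - 32)

κ_5 = K^(5)(0) = 3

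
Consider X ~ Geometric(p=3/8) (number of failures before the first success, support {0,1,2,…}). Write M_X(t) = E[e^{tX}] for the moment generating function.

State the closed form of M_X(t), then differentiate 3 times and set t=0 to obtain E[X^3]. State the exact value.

M_X(t) = 3/(8*(1 - 5*e^(t)/8))
D^3[M](t) = (375*e^(3*t) + 2400*e^(2*t) + 960*e^(t))/(625*e^(4*t) - 4000*e^(3*t) + 9600*e^(2*t) - 10240*e^(t) + 4096)

E[X^3] = D^3[M](0) = 415/9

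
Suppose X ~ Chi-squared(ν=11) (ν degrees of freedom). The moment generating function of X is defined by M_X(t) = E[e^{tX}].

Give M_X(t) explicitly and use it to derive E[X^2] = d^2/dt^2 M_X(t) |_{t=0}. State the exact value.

E[X^2] = D^2[M](0) = 143

M_X(t) = (1 - 2*t)^(-11/2)
D^2[M](t) = -143/(128*t^7*√(1 - 2*t) - 448*t^6*√(1 - 2*t) + 672*t^5*√(1 - 2*t) - 560*t^4*√(1 - 2*t) + 280*t^3*√(1 - 2*t) - 84*t^2*√(1 - 2*t) + 14*t*√(1 - 2*t) - √(1 - 2*t))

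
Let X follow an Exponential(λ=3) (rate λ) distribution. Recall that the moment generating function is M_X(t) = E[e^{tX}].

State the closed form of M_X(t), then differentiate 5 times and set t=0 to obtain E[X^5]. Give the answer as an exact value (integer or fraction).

M_X(t) = 3/(3 - t)
M′(t) = 3/(t^2 - 6*t + 9)
M′′(t) = -6/(t^3 - 9*t^2 + 27*t - 27)
M′′′(t) = 18/(t^4 - 12*t^3 + 54*t^2 - 108*t + 81)
M′′′′(t) = -72/(t^5 - 15*t^4 + 90*t^3 - 270*t^2 + 405*t - 243)
M′′′′′(t) = 360/(t^6 - 18*t^5 + 135*t^4 - 540*t^3 + 1215*t^2 - 1458*t + 729)

E[X^5] = M′′′′′(0) = 40/81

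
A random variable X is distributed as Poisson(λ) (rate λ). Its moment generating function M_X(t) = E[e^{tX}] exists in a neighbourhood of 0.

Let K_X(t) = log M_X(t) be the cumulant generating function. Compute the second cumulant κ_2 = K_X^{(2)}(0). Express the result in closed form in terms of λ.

M_X(t) = e^(λ*(e^(t) - 1))
K_X(t) = log M_X(t) = λ*(e^(t) - 1)
K^(2)(t) = λ*e^(t)

κ_2 = K^(2)(0) = λ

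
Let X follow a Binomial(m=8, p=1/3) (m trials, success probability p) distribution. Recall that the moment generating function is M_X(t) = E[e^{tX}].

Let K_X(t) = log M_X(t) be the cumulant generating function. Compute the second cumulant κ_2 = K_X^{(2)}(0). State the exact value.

M_X(t) = (e^(t)/3 + 2/3)^8
K_X(t) = log M_X(t) = 8*log(e^(t)/3 + 2/3)
D^2[K](t) = 16*e^(t)/(e^(2*t) + 4*e^(t) + 4)

κ_2 = D^2[K](0) = 16/9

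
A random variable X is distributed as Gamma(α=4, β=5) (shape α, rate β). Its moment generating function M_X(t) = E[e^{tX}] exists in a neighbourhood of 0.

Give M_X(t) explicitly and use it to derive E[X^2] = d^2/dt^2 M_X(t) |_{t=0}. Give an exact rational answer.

M_X(t) = 625/(5 - t)^4
D^2[M](t) = 12500/(t^6 - 30*t^5 + 375*t^4 - 2500*t^3 + 9375*t^2 - 18750*t + 15625)

E[X^2] = D^2[M](0) = 4/5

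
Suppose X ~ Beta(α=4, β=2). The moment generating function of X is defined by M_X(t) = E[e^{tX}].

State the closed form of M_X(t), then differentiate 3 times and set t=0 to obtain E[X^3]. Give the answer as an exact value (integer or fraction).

M_X(t) = ₁F₁(4; 6; t)
M′(t) = 2*₁F₁(5; 7; t)/3
M′′(t) = 10*₁F₁(6; 8; t)/21
M′′′(t) = 5*₁F₁(7; 9; t)/14

E[X^3] = M′′′(0) = 5/14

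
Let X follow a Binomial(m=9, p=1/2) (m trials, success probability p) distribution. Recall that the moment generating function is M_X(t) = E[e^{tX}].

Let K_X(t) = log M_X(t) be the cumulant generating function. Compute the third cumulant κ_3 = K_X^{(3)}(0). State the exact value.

M_X(t) = (e^(t)/2 + 1/2)^9
K_X(t) = log M_X(t) = 9*log(e^(t)/2 + 1/2)
K^(3)(t) = (-9*e^(2*t) + 9*e^(t))/(e^(3*t) + 3*e^(2*t) + 3*e^(t) + 1)

κ_3 = K^(3)(0) = 0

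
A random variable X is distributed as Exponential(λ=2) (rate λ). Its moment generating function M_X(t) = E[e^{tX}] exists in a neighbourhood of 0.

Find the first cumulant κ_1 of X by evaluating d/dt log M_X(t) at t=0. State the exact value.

M_X(t) = 2/(2 - t)
K_X(t) = log M_X(t) = -log(2 - t) + log(2)
D[K](t) = -1/(t - 2)

κ_1 = D[K](0) = 1/2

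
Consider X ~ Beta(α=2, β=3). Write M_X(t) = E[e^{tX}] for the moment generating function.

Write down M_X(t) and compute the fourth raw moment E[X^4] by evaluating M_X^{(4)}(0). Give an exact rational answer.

M_X(t) = ₁F₁(2; 5; t)
M^(4)(t) = ₁F₁(6; 9; t)/14

E[X^4] = M^(4)(0) = 1/14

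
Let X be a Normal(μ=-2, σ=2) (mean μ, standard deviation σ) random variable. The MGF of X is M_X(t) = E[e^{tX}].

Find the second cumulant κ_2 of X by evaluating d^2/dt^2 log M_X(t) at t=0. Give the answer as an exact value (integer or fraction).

κ_2 = K^(2)(0) = 4

M_X(t) = e^(2*t^2 - 2*t)
K_X(t) = log M_X(t) = 2*t^2 - 2*t
K^(2)(t) = 4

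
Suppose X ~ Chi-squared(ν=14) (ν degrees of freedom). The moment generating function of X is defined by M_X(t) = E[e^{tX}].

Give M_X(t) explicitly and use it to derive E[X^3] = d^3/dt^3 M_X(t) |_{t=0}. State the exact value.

M_X(t) = (1 - 2*t)^(-7)
M′(t) = 14/(256*t^8 - 1024*t^7 + 1792*t^6 - 1792*t^5 + 1120*t^4 - 448*t^3 + 112*t^2 - 16*t + 1)
M′′(t) = -224/(512*t^9 - 2304*t^8 + 4608*t^7 - 5376*t^6 + 4032*t^5 - 2016*t^4 + 672*t^3 - 144*t^2 + 18*t - 1)
M′′′(t) = 4032/(1024*t^10 - 5120*t^9 + 11520*t^8 - 15360*t^7 + 13440*t^6 - 8064*t^5 + 3360*t^4 - 960*t^3 + 180*t^2 - 20*t + 1)

E[X^3] = M′′′(0) = 4032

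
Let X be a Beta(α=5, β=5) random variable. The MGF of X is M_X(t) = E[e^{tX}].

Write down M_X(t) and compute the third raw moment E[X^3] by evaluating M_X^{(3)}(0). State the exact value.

M_X(t) = ₁F₁(5; 10; t)
M^(3)(t) = 7*₁F₁(8; 13; t)/44

E[X^3] = M^(3)(0) = 7/44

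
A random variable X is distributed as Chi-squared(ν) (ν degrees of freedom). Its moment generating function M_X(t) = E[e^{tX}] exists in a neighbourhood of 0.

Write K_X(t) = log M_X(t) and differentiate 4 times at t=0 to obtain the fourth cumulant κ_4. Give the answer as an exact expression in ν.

M_X(t) = (1 - 2*t)^(-ν/2)
K_X(t) = log M_X(t) = -ν*log(1 - 2*t)/2
dK/dt = -ν/(2*t - 1)
d^2K/dt^2 = 2*ν/(4*t^2 - 4*t + 1)
d^3K/dt^3 = -8*ν/(8*t^3 - 12*t^2 + 6*t - 1)
d^4K/dt^4 = 48*ν/(16*t^4 - 32*t^3 + 24*t^2 - 8*t + 1)

κ_4 = d^4K/dt^4 |_{t=0} = 48*ν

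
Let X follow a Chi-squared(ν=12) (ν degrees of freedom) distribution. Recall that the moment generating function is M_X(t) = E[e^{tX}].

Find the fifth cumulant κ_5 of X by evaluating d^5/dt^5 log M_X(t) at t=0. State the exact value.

κ_5 = d^5K/dt^5 |_{t=0} = 4608

M_X(t) = (1 - 2*t)^(-6)
K_X(t) = log M_X(t) = -6*log(1 - 2*t)
dK/dt = -12/(2*t - 1)
d^2K/dt^2 = 24/(4*t^2 - 4*t + 1)
d^3K/dt^3 = -96/(8*t^3 - 12*t^2 + 6*t - 1)
d^4K/dt^4 = 576/(16*t^4 - 32*t^3 + 24*t^2 - 8*t + 1)
d^5K/dt^5 = -4608/(32*t^5 - 80*t^4 + 80*t^3 - 40*t^2 + 10*t - 1)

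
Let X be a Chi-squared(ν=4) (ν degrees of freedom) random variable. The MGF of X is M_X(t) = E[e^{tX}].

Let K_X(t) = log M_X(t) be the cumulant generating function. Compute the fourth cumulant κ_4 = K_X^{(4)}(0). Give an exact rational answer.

κ_4 = d^4K/dt^4 |_{t=0} = 192

M_X(t) = (1 - 2*t)^(-2)
K_X(t) = log M_X(t) = -2*log(1 - 2*t)
dK/dt = -4/(2*t - 1)
d^2K/dt^2 = 8/(4*t^2 - 4*t + 1)
d^3K/dt^3 = -32/(8*t^3 - 12*t^2 + 6*t - 1)
d^4K/dt^4 = 192/(16*t^4 - 32*t^3 + 24*t^2 - 8*t + 1)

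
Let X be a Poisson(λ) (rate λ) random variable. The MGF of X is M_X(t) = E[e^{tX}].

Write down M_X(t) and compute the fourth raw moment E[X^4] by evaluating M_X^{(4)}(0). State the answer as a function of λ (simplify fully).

M_X(t) = e^(λ*(e^(t) - 1))
D^4[M](t) = (λ^4*e^(4*t)*e^(λ*e^(t)) + 6*λ^3*e^(3*t)*e^(λ*e^(t)) + 7*λ^2*e^(2*t)*e^(λ*e^(t)) + λ*e^(t)*e^(λ*e^(t)))*e^(-λ)

E[X^4] = D^4[M](0) = λ*(λ^3 + 6*λ^2 + 7*λ + 1)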